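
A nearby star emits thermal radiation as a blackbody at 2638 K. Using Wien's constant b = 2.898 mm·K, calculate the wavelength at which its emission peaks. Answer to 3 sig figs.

Wien's displacement law: λ_max = b/T = (2.898×10⁻³ m·K)/(2638 K) = 1.099×10⁻⁶ m.
That is 1.10 μm, in the infrared range.

λ_max ≈ 1.10 μm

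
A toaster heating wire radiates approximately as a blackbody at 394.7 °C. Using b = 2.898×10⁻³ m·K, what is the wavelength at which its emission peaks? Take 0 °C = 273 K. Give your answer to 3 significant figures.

λ_max ≈ 4.34 μm

T = 394.7 °C + 273 = 667.7 K.
Wien's displacement law: λ_max = b/T = (2.898×10⁻³ m·K)/(667.7 K) = 4.340×10⁻⁶ m.
That is 4.34 μm, in the infrared range.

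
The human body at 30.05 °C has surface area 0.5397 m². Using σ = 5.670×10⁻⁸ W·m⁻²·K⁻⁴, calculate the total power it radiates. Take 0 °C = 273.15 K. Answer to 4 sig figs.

T = 30.05 °C + 273.15 = 303.20 K.
Area A = 0.5397 m².
P = σAT⁴ = 5.670×10⁻⁸ × 0.5397 × (303.20)⁴ = 258.6 W.

P ≈ 258.6 W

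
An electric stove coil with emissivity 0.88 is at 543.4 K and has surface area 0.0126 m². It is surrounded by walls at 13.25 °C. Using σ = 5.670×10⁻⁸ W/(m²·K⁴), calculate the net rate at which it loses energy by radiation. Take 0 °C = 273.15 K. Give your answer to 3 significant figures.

Surroundings: T = 13.25 °C + 273.15 = 286.40 K.
Area A = 0.0126 m².
Net radiated power P_net = εσA(T⁴ − T₀⁴) = 0.88×5.670×10⁻⁸×0.0126×(543.4⁴ − 286.40⁴).
T⁴ − T₀⁴ = 8.71924×10¹⁰ − 6.72809×10⁹ = 8.04643×10¹⁰ K⁴, so P_net = 50.6 W.

Net loss ≈ 50.6 W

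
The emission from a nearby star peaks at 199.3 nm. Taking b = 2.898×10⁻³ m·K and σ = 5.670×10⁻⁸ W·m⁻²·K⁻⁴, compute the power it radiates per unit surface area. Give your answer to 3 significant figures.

Wien's law: T = b/λ_max = 2.898×10⁻³/1.993×10⁻⁷ = 14540.9 K.
Then I = σT⁴ = 5.670×10⁻⁸×(14540.9)⁴ = 2.53×10⁹ W/m².

I ≈ 2.53×10⁹ W/m²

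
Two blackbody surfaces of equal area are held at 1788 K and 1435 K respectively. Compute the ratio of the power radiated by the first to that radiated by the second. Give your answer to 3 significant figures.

P₁/P₂ ≈ 2.41

With equal areas, P₁/P₂ = (T₁/T₂)⁴ = (1788/1435)⁴ = 2.41.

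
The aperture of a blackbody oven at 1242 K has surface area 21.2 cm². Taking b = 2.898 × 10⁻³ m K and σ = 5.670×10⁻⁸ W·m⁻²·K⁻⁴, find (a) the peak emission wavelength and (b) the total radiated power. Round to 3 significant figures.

λ_max ≈ 2.33 μm; P ≈ 286 W

(a) λ_max = b/T = 2.898×10⁻³/1242 = 2.333×10⁻⁶ m = 2.33 μm.
Area A = 21.2 cm² = 2.12×10⁻³ m².
(b) P = σAT⁴ = 5.670×10⁻⁸×2.12×10⁻³×(1242)⁴ = 286 W.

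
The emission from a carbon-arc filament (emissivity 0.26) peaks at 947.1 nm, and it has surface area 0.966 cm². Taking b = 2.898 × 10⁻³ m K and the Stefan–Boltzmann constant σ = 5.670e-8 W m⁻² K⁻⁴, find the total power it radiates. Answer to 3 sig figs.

Wien's law: T = b/λ_max = 2.898×10⁻³/9.471×10⁻⁷ = 3059.87 K.
Area A = 0.966 cm² = 9.66×10⁻⁵ m².
Then P = εσAT⁴ = 0.26×5.670×10⁻⁸×9.66×10⁻⁵×(3059.87)⁴ = 125 W.

P ≈ 125 W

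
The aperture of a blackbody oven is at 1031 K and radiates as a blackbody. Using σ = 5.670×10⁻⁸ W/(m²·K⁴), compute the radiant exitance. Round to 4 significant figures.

Stefan–Boltzmann: I = σT⁴ = 5.670×10⁻⁸ × (1031)⁴ = 6.406×10⁴ W/m².

I ≈ 6.406×10⁴ W/m²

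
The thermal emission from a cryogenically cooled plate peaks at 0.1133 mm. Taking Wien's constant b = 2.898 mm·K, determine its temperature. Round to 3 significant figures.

Wien's law gives T = b/λ_max = (2.898×10⁻³ m·K)/(1.133×10⁻⁴ m) = 25.6 K.

T ≈ 25.6 K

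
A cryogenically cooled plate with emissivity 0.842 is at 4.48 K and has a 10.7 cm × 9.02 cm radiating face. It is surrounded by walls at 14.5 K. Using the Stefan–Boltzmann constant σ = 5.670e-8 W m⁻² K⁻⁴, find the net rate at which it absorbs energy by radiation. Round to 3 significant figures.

Area A = 0.107 × 0.0902 = 9.6514×10⁻³ m².
Net radiated power P_net = εσA(T⁴ − T₀⁴) = 0.842×5.670×10⁻⁸×9.6514×10⁻³×(4.48⁴ − 14.5⁴).
T⁴ − T₀⁴ = 402.821 − 44205.1 = -43802.3 K⁴, so P_net = -2.02×10⁻⁵ W — negative, meaning a net gain of 2.02×10⁻⁵ W.

Net gain ≈ 2.02×10⁻⁵ W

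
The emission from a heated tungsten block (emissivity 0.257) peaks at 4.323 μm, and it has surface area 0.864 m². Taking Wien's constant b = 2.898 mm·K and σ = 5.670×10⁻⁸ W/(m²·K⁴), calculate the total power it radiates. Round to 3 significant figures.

Wien's law: T = b/λ_max = 2.898×10⁻³/4.323×10⁻⁶ = 670.368 K.
Area A = 0.864 m².
Then P = εσAT⁴ = 0.257×5.670×10⁻⁸×0.864×(670.368)⁴ = 2.54×10³ W.

P ≈ 2.54×10³ W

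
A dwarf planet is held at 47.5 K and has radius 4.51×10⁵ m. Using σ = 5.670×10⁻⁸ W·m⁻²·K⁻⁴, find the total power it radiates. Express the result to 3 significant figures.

Surface area A = 4πR² = 4π(4.51×10⁵ m)² = 2.55601×10¹² m².
P = σAT⁴ = 5.670×10⁻⁸ × 2.55601×10¹² × (47.5)⁴ = 7.38×10¹¹ W.

P ≈ 7.38×10¹¹ W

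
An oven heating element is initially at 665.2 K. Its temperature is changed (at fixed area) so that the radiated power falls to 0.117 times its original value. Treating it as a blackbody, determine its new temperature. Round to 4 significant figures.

P ∝ T⁴, so T₂/T₁ = (P₂/P₁)^(1/4) = (0.117)^(1/4) = 0.584853.
T₂ = 665.2 × 0.584853 = 389.0 K.

T₂ ≈ 389.0 K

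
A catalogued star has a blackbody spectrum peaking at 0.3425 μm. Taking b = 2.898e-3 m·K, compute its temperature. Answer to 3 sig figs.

Wien's law gives T = b/λ_max = (2.898×10⁻³ m·K)/(3.425×10⁻⁷ m) = 8.46×10³ K.

T ≈ 8.46×10³ K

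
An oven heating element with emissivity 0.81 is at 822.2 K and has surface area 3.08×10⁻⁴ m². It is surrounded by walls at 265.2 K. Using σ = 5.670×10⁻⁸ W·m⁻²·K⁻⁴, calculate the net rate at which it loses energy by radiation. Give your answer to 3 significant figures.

Area A = 3.08×10⁻⁴ m².
Net radiated power P_net = εσA(T⁴ − T₀⁴) = 0.81×5.670×10⁻⁸×3.08×10⁻⁴×(822.2⁴ − 265.2⁴).
T⁴ − T₀⁴ = 4.56993×10¹¹ − 4.94646×10⁹ = 4.52047×10¹¹ K⁴, so P_net = 6.39 W.

Net loss ≈ 6.39 W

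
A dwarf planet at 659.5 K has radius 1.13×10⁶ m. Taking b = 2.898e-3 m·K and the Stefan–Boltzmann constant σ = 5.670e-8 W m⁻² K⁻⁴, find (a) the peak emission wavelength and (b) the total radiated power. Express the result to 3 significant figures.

(a) λ_max = b/T = 2.898×10⁻³/659.5 = 4.394×10⁻⁶ m = 4.39 μm.
Surface area A = 4πR² = 4π(1.13×10⁶ m)² = 1.60460×10¹³ m².
(b) P = σAT⁴ = 5.670×10⁻⁸×1.60460×10¹³×(659.5)⁴ = 1.72×10¹⁷ W.

λ_max ≈ 4.39 μm; P ≈ 1.72×10¹⁷ W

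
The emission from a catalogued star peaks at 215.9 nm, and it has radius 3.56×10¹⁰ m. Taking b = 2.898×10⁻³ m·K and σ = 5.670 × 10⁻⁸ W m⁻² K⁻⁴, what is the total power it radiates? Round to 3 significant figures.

Wien's law: T = b/λ_max = 2.898×10⁻³/2.159×10⁻⁷ = 13422.9 K.
Surface area A = 4πR² = 4π(3.56×10¹⁰ m)² = 1.59261×10²² m².
Then P = σAT⁴ = 5.670×10⁻⁸×1.59261×10²²×(13422.9)⁴ = 2.93×10³¹ W.

P ≈ 2.93×10³¹ W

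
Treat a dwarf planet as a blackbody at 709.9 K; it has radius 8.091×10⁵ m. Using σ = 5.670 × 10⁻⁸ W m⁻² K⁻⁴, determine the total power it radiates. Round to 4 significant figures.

Surface area A = 4πR² = 4π(8.091×10⁵ m)² = 8.22648×10¹² m².
P = σAT⁴ = 5.670×10⁻⁸ × 8.22648×10¹² × (709.9)⁴ = 1.185×10¹⁷ W.

P ≈ 1.185×10¹⁷ W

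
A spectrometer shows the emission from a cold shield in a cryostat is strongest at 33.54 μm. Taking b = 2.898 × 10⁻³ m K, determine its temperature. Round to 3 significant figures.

Wien's law gives T = b/λ_max = (2.898×10⁻³ m·K)/(3.354×10⁻⁵ m) = 86.4 K.

T ≈ 86.4 K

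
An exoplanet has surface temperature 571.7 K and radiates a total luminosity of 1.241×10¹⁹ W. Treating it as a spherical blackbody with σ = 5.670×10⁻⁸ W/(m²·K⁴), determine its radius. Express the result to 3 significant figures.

R ≈ 1.28×10⁷ m

L = 4πR²σT⁴ ⇒ R = √(L/(4πσT⁴)).
σT⁴ = 6056.98 W/m², so R = √(1.241×10¹⁹/(4π×6056.98)) = 1.28×10⁷ m.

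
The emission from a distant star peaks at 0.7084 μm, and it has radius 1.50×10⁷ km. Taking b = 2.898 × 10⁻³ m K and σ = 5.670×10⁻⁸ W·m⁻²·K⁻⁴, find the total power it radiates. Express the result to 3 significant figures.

Wien's law: T = b/λ_max = 2.898×10⁻³/7.084×10⁻⁷ = 4090.91 K.
Surface area A = 4πR² = 4π(1.50×10¹⁰ m)² = 2.82743×10²¹ m².
Then P = σAT⁴ = 5.670×10⁻⁸×2.82743×10²¹×(4090.91)⁴ = 4.49×10²⁸ W.

P ≈ 4.49×10²⁸ W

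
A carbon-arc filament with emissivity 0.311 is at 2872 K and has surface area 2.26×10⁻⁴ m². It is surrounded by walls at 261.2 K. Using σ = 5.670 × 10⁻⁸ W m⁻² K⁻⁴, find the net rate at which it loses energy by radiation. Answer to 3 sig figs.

Area A = 2.26×10⁻⁴ m².
Net radiated power P_net = εσA(T⁴ − T₀⁴) = 0.311×5.670×10⁻⁸×2.26×10⁻⁴×(2872⁴ − 261.2⁴).
T⁴ − T₀⁴ = 6.80358×10¹³ − 4.65471×10⁹ = 6.80311×10¹³ K⁴, so P_net = 271 W.

Net loss ≈ 271 W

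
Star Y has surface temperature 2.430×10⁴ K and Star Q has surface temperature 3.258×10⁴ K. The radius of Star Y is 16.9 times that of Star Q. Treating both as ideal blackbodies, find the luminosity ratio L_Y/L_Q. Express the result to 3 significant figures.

L_Y/L_Q ≈ 88.4

L ∝ R²T⁴, so L_Y/L_Q = (R_Y/R_Q)²(T_Y/T_Q)⁴ = (16.9)² × (2.430×10⁴/3.258×10⁴)⁴ = 285.61 × 0.309472 = 88.4.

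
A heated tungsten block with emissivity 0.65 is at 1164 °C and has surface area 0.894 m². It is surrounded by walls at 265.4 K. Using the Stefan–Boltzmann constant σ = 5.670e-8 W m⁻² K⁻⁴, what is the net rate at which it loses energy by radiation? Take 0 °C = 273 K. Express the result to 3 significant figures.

Net loss ≈ 1.40×10⁵ W

T = 1164 °C + 273 = 1437 K.
Area A = 0.894 m².
Net radiated power P_net = εσA(T⁴ − T₀⁴) = 0.65×5.670×10⁻⁸×0.894×(1437⁴ − 265.4⁴).
T⁴ − T₀⁴ = 4.26410×10¹² − 4.96139×10⁹ = 4.25914×10¹² K⁴, so P_net = 1.40×10⁵ W.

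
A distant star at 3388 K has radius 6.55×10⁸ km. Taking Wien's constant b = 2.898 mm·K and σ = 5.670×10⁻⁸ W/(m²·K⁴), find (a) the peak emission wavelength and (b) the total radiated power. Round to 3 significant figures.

λ_max ≈ 855 nm; P ≈ 4.03×10³¹ W

(a) λ_max = b/T = 2.898×10⁻³/3388 = 8.554×10⁻⁷ m = 855 nm.
Surface area A = 4πR² = 4π(6.55×10¹¹ m)² = 5.39129×10²⁴ m².
(b) P = σAT⁴ = 5.670×10⁻⁸×5.39129×10²⁴×(3388)⁴ = 4.03×10³¹ W.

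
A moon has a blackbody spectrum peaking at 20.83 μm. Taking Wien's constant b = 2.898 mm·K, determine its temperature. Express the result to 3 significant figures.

Wien's law gives T = b/λ_max = (2.898×10⁻³ m·K)/(2.083×10⁻⁵ m) = 139 K.

T ≈ 139 K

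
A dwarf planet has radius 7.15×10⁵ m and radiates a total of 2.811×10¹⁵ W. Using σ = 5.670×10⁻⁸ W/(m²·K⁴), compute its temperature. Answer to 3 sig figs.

Surface area A = 4πR² = 4π(7.15×10⁵ m)² = 6.42424×10¹² m².
P = σAT⁴ ⇒ T = (P/(σA))^(1/4) = (2.811×10¹⁵/(5.670×10⁻⁸×6.42424×10¹²))^(1/4) = 296 K.

T ≈ 296 K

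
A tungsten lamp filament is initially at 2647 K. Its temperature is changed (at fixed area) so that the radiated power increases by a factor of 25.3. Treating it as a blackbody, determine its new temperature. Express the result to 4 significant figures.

P ∝ T⁴, so T₂/T₁ = (P₂/P₁)^(1/4) = (25.3)^(1/4) = 2.24275.
T₂ = 2647 × 2.24275 = 5937 K.

T₂ ≈ 5937 K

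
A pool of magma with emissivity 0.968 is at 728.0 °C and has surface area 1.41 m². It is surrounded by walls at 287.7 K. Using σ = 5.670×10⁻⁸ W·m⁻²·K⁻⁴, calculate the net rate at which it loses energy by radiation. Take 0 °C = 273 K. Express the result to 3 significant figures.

Net loss ≈ 7.72×10⁴ W

T = 728.0 °C + 273 = 1001.0 K.
Area A = 1.41 m².
Net radiated power P_net = εσA(T⁴ − T₀⁴) = 0.968×5.670×10⁻⁸×1.41×(1001.0⁴ − 287.7⁴).
T⁴ − T₀⁴ = 1.00401×10¹² − 6.85109×10⁹ = 9.97159×10¹¹ K⁴, so P_net = 7.72×10⁴ W.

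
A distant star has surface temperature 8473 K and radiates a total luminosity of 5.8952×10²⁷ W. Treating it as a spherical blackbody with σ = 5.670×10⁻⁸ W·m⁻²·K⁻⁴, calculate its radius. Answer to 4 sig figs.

L = 4πR²σT⁴ ⇒ R = √(L/(4πσT⁴)).
σT⁴ = 2.92235×10⁸ W/m², so R = √(5.8952×10²⁷/(4π×2.92235×10⁸)) = 1.267×10⁹ m.

R ≈ 1.267×10⁹ m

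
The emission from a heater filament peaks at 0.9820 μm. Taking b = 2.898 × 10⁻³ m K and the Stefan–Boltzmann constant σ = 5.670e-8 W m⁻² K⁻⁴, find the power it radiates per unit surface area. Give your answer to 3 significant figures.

Wien's law: T = b/λ_max = 2.898×10⁻³/9.820×10⁻⁷ = 2951.12 K.
Then I = σT⁴ = 5.670×10⁻⁸×(2951.12)⁴ = 4.30×10⁶ W/m².

I ≈ 4.30×10⁶ W/m²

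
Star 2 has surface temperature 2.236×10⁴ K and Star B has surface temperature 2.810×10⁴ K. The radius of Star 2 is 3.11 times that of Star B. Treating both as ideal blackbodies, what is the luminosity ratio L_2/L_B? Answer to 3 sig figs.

L_2/L_B ≈ 3.88

L ∝ R²T⁴, so L_2/L_B = (R_2/R_B)²(T_2/T_B)⁴ = (3.11)² × (2.236×10⁴/2.810×10⁴)⁴ = 9.6721 × 0.400924 = 3.88.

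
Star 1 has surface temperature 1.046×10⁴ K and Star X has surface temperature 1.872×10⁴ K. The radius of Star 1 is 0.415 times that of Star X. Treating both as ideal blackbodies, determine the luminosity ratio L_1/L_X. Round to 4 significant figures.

L ∝ R²T⁴, so L_1/L_X = (R_1/R_X)²(T_1/T_X)⁴ = (0.415)² × (1.046×10⁴/1.872×10⁴)⁴ = 0.172225 × 0.0974773 = 0.01679.

L_1/L_X ≈ 0.01679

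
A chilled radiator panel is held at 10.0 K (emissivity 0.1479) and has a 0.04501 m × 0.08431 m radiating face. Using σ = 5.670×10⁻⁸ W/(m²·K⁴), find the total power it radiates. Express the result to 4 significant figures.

Area A = 0.04501 × 0.08431 = 3.79479×10⁻³ m².
P = εσAT⁴ = 0.1479 × 5.670×10⁻⁸ × 3.79479×10⁻³ × (10.0)⁴ = 3.182×10⁻⁷ W.

P ≈ 3.182×10⁻⁷ W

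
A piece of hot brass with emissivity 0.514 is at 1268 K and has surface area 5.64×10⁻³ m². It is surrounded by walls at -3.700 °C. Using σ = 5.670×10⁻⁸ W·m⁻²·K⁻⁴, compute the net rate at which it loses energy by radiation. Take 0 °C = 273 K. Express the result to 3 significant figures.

Surroundings: T = -3.700 °C + 273 = 269.300 K.
Area A = 5.64×10⁻³ m².
Net radiated power P_net = εσA(T⁴ − T₀⁴) = 0.514×5.670×10⁻⁸×5.64×10⁻³×(1268⁴ − 269.300⁴).
T⁴ − T₀⁴ = 2.58510×10¹² − 5.25951×10⁹ = 2.57984×10¹² K⁴, so P_net = 424 W.

Net loss ≈ 424 W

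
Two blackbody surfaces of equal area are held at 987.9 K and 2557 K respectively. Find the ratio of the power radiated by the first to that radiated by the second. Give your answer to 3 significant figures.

P₁/P₂ ≈ 0.0223

With equal areas, P₁/P₂ = (T₁/T₂)⁴ = (987.9/2557)⁴ = 0.0223.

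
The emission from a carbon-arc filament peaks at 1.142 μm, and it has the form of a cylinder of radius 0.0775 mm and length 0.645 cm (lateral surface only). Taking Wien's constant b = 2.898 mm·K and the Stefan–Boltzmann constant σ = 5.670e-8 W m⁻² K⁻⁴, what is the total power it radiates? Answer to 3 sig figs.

Wien's law: T = b/λ_max = 2.898×10⁻³/1.142×10⁻⁶ = 2537.65 K.
Lateral area A = 2πrL = 2π×7.75×10⁻⁵×6.45×10⁻³ = 3.14081×10⁻⁶ m².
Then P = σAT⁴ = 5.670×10⁻⁸×3.14081×10⁻⁶×(2537.65)⁴ = 7.39 W.

P ≈ 7.39 W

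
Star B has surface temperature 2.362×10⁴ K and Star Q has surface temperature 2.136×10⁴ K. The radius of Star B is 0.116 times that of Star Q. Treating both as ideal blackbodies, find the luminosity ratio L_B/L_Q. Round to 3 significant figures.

L_B/L_Q ≈ 0.0201

L ∝ R²T⁴, so L_B/L_Q = (R_B/R_Q)²(T_B/T_Q)⁴ = (0.116)² × (2.362×10⁴/2.136×10⁴)⁴ = 0.013456 × 1.49525 = 0.0201.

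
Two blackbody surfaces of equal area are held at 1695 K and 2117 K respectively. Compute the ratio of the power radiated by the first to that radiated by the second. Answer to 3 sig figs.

P₁/P₂ ≈ 0.411

With equal areas, P₁/P₂ = (T₁/T₂)⁴ = (1695/2117)⁴ = 0.411.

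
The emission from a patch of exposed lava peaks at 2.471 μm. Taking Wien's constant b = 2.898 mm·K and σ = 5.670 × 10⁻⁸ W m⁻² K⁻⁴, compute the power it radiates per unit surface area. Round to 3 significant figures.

Wien's law: T = b/λ_max = 2.898×10⁻³/2.471×10⁻⁶ = 1172.80 K.
Then I = σT⁴ = 5.670×10⁻⁸×(1172.80)⁴ = 1.07×10⁵ W/m².

I ≈ 1.07×10⁵ W/m²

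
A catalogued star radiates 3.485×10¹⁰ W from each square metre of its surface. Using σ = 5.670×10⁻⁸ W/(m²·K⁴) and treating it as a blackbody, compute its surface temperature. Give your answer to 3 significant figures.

I = σT⁴, so T = (I/σ)^(1/4) = (3.485×10¹⁰/(5.670×10⁻⁸))^(1/4) = 2.80×10⁴ K.

T ≈ 2.80×10⁴ K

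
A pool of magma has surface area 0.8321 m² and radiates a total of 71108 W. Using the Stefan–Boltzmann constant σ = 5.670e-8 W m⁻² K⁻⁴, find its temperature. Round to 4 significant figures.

Area A = 0.8321 m².
P = σAT⁴ ⇒ T = (P/(σA))^(1/4) = (71108/(5.670×10⁻⁸×0.8321))^(1/4) = 1108 K.

T ≈ 1108 K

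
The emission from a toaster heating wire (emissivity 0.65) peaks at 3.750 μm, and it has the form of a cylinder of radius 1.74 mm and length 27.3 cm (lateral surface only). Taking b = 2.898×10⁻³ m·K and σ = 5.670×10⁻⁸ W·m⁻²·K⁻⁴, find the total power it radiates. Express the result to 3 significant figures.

P ≈ 39.2 W

Wien's law: T = b/λ_max = 2.898×10⁻³/3.750×10⁻⁶ = 772.800 K.
Lateral area A = 2πrL = 2π×1.74×10⁻³×0.273 = 2.98464×10⁻³ m².
Then P = εσAT⁴ = 0.65×5.670×10⁻⁸×2.98464×10⁻³×(772.800)⁴ = 39.2 W.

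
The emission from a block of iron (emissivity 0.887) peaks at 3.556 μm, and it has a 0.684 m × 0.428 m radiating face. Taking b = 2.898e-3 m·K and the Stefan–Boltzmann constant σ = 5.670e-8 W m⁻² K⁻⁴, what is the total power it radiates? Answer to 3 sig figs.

P ≈ 6.49×10³ W

Wien's law: T = b/λ_max = 2.898×10⁻³/3.556×10⁻⁶ = 814.961 K.
Area A = 0.684 × 0.428 = 0.292752 m².
Then P = εσAT⁴ = 0.887×5.670×10⁻⁸×0.292752×(814.961)⁴ = 6.49×10³ W.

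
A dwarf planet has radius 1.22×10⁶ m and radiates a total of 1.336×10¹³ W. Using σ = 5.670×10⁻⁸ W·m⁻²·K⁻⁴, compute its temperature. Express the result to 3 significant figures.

T ≈ 59.6 K

Surface area A = 4πR² = 4π(1.22×10⁶ m)² = 1.87038×10¹³ m².
P = σAT⁴ ⇒ T = (P/(σA))^(1/4) = (1.336×10¹³/(5.670×10⁻⁸×1.87038×10¹³))^(1/4) = 59.6 K.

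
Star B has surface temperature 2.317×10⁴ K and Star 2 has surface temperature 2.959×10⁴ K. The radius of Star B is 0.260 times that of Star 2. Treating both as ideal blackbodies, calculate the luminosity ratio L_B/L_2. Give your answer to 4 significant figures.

L_B/L_2 ≈ 0.02541

L ∝ R²T⁴, so L_B/L_2 = (R_B/R_2)²(T_B/T_2)⁴ = (0.260)² × (2.317×10⁴/2.959×10⁴)⁴ = 0.0676 × 0.375945 = 0.02541.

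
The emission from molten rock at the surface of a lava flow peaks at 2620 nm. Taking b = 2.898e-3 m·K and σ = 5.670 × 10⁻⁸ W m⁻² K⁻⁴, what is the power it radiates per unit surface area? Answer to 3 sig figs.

Wien's law: T = b/λ_max = 2.898×10⁻³/2.620×10⁻⁶ = 1106.11 K.
Then I = σT⁴ = 5.670×10⁻⁸×(1106.11)⁴ = 8.49×10⁴ W/m².

I ≈ 8.49×10⁴ W/m²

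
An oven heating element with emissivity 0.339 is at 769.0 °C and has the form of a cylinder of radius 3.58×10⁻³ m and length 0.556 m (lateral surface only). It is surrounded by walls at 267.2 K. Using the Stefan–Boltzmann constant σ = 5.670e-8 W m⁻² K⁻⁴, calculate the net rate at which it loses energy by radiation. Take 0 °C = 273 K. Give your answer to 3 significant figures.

Net loss ≈ 282 W

T = 769.0 °C + 273 = 1042.0 K.
Lateral area A = 2πrL = 2π×3.58×10⁻³×0.556 = 0.0125066 m².
Net radiated power P_net = εσA(T⁴ − T₀⁴) = 0.339×5.670×10⁻⁸×0.0125066×(1042.0⁴ − 267.2⁴).
T⁴ − T₀⁴ = 1.17888×10¹² − 5.09737×10⁹ = 1.17378×10¹² K⁴, so P_net = 282 W.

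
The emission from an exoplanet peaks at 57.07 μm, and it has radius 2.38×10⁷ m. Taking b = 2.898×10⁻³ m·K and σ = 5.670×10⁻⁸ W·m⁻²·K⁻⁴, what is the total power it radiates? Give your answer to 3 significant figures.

P ≈ 2.68×10¹⁵ W

Wien's law: T = b/λ_max = 2.898×10⁻³/5.707×10⁻⁵ = 50.7797 K.
Surface area A = 4πR² = 4π(2.38×10⁷ m)² = 7.11809×10¹⁵ m².
Then P = σAT⁴ = 5.670×10⁻⁸×7.11809×10¹⁵×(50.7797)⁴ = 2.68×10¹⁵ W.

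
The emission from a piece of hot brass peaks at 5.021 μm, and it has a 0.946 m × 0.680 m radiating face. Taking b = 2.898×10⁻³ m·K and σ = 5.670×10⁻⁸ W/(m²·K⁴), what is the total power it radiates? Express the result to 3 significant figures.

Wien's law: T = b/λ_max = 2.898×10⁻³/5.021×10⁻⁶ = 577.176 K.
Area A = 0.946 × 0.680 = 0.64328 m².
Then P = σAT⁴ = 5.670×10⁻⁸×0.64328×(577.176)⁴ = 4.05×10³ W.

P ≈ 4.05×10³ W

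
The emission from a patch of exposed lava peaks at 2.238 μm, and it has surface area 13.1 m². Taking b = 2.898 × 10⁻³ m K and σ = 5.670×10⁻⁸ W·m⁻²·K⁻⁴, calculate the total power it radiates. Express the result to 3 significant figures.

Wien's law: T = b/λ_max = 2.898×10⁻³/2.238×10⁻⁶ = 1294.91 K.
Area A = 13.1 m².
Then P = σAT⁴ = 5.670×10⁻⁸×13.1×(1294.91)⁴ = 2.09×10⁶ W.

P ≈ 2.09×10⁶ W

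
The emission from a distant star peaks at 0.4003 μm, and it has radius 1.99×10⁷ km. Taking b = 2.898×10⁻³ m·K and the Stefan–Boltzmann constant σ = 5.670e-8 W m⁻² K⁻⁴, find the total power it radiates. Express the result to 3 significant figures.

Wien's law: T = b/λ_max = 2.898×10⁻³/4.003×10⁻⁷ = 7239.57 K.
Surface area A = 4πR² = 4π(1.99×10¹⁰ m)² = 4.97641×10²¹ m².
Then P = σAT⁴ = 5.670×10⁻⁸×4.97641×10²¹×(7239.57)⁴ = 7.75×10²⁹ W.

P ≈ 7.75×10²⁹ W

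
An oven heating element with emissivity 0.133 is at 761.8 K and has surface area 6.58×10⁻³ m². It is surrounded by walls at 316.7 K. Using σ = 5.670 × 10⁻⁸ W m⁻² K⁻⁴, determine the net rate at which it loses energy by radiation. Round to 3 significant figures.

Area A = 6.58×10⁻³ m².
Net radiated power P_net = εσA(T⁴ − T₀⁴) = 0.133×5.670×10⁻⁸×6.58×10⁻³×(761.8⁴ − 316.7⁴).
T⁴ − T₀⁴ = 3.36794×10¹¹ − 1.00599×10¹⁰ = 3.26734×10¹¹ K⁴, so P_net = 16.2 W.

Net loss ≈ 16.2 W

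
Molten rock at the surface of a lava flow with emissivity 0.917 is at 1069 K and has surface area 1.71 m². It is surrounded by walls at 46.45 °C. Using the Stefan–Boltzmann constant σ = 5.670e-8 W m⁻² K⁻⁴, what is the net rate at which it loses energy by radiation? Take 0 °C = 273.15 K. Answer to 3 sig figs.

Surroundings: T = 46.45 °C + 273.15 = 319.60 K.
Area A = 1.71 m².
Net radiated power P_net = εσA(T⁴ − T₀⁴) = 0.917×5.670×10⁻⁸×1.71×(1069⁴ − 319.60⁴).
T⁴ − T₀⁴ = 1.30590×10¹² − 1.04334×10¹⁰ = 1.29547×10¹² K⁴, so P_net = 1.15×10⁵ W.

Net loss ≈ 1.15×10⁵ W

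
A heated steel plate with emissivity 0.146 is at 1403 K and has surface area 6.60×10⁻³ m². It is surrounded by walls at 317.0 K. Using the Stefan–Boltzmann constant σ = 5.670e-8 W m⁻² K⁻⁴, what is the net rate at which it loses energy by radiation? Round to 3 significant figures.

Net loss ≈ 211 W

Area A = 6.60×10⁻³ m².
Net radiated power P_net = εσA(T⁴ − T₀⁴) = 0.146×5.670×10⁻⁸×6.60×10⁻³×(1403⁴ − 317.0⁴).
T⁴ − T₀⁴ = 3.87463×10¹² − 1.00980×10¹⁰ = 3.86453×10¹² K⁴, so P_net = 211 W.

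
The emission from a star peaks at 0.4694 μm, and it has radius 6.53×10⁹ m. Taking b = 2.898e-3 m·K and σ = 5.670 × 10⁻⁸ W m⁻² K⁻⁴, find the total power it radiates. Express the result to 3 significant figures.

Wien's law: T = b/λ_max = 2.898×10⁻³/4.694×10⁻⁷ = 6173.84 K.
Surface area A = 4πR² = 4π(6.53×10⁹ m)² = 5.35841×10²⁰ m².
Then P = σAT⁴ = 5.670×10⁻⁸×5.35841×10²⁰×(6173.84)⁴ = 4.41×10²⁸ W.

P ≈ 4.41×10²⁸ W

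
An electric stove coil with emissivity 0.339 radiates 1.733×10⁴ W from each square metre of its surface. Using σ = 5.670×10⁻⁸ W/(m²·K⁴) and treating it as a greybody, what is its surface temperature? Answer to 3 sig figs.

T ≈ 974 K

I = εσT⁴, so T = (I/εσ)^(1/4) = (1.733×10⁴/(0.339×5.670×10⁻⁸))^(1/4) = 974 K.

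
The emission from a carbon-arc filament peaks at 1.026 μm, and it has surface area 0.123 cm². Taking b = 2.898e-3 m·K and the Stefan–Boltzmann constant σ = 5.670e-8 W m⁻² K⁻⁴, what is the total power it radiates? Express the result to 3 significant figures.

Wien's law: T = b/λ_max = 2.898×10⁻³/1.026×10⁻⁶ = 2824.56 K.
Area A = 0.123 cm² = 1.23×10⁻⁵ m².
Then P = σAT⁴ = 5.670×10⁻⁸×1.23×10⁻⁵×(2824.56)⁴ = 44.4 W.

P ≈ 44.4 W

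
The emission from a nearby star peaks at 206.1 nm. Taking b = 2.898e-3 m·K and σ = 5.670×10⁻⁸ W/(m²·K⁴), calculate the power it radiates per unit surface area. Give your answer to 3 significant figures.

Wien's law: T = b/λ_max = 2.898×10⁻³/2.061×10⁻⁷ = 14061.1 K.
Then I = σT⁴ = 5.670×10⁻⁸×(14061.1)⁴ = 2.22×10⁹ W/m².

I ≈ 2.22×10⁹ W/m²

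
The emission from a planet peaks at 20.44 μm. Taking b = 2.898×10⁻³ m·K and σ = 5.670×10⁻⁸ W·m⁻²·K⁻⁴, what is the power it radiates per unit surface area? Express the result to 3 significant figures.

I ≈ 22.9 W/m²

Wien's law: T = b/λ_max = 2.898×10⁻³/2.044×10⁻⁵ = 141.781 K.
Then I = σT⁴ = 5.670×10⁻⁸×(141.781)⁴ = 22.9 W/m².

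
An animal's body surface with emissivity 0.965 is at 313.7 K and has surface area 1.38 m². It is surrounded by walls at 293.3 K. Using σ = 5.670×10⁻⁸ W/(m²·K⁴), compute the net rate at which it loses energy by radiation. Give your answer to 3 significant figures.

Area A = 1.38 m².
Net radiated power P_net = εσA(T⁴ − T₀⁴) = 0.965×5.670×10⁻⁸×1.38×(313.7⁴ − 293.3⁴).
T⁴ − T₀⁴ = 9.68407×10⁹ − 7.40028×10⁹ = 2.28379×10⁹ K⁴, so P_net = 172 W.

Net loss ≈ 172 W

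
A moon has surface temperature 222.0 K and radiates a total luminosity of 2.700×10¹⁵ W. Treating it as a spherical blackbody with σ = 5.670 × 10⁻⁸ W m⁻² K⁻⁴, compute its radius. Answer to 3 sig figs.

L = 4πR²σT⁴ ⇒ R = √(L/(4πσT⁴)).
σT⁴ = 137.719 W/m², so R = √(2.700×10¹⁵/(4π×137.719)) = 1.25×10⁶ m.

R ≈ 1.25×10⁶ m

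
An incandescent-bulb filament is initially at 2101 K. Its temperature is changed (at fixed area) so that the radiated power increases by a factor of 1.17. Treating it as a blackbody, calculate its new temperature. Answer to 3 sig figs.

T₂ ≈ 2.19×10³ K

P ∝ T⁴, so T₂/T₁ = (P₂/P₁)^(1/4) = (1.17)^(1/4) = 1.04003.
T₂ = 2101 × 1.04003 = 2.19×10³ K.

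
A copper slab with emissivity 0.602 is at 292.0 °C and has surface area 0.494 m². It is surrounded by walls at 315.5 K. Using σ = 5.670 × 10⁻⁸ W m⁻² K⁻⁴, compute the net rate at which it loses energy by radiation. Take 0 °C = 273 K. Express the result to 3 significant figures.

Net loss ≈ 1.55×10³ W

T = 292.0 °C + 273 = 565.0 K.
Area A = 0.494 m².
Net radiated power P_net = εσA(T⁴ − T₀⁴) = 0.602×5.670×10⁻⁸×0.494×(565.0⁴ − 315.5⁴).
T⁴ − T₀⁴ = 1.01905×10¹¹ − 9.90826×10⁹ = 9.19967×10¹⁰ K⁴, so P_net = 1.55×10³ W.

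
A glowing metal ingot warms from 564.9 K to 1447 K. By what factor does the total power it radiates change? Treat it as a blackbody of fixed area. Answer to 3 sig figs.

P₂/P₁ ≈ 43.1

P ∝ T⁴, so P₂/P₁ = (T₂/T₁)⁴ = (1447/564.9)⁴ = (2.56152)⁴ = 43.1.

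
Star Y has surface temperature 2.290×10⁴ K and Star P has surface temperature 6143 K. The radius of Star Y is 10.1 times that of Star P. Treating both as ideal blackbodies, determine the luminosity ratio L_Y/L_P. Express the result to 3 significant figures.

L ∝ R²T⁴, so L_Y/L_P = (R_Y/R_P)²(T_Y/T_P)⁴ = (10.1)² × (2.290×10⁴/6143)⁴ = 102.01 × 193.117 = 1.97×10⁴.

L_Y/L_P ≈ 1.97×10⁴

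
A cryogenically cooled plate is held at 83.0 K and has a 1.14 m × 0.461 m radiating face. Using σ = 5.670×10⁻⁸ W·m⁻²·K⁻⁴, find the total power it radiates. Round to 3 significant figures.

P ≈ 1.41 W

Area A = 1.14 × 0.461 = 0.52554 m².
P = σAT⁴ = 5.670×10⁻⁸ × 0.52554 × (83.0)⁴ = 1.41 W.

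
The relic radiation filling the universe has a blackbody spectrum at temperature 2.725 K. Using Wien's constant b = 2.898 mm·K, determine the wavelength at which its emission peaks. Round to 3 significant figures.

λ_max ≈ 1.06 mm

Wien's displacement law: λ_max = b/T = (2.898×10⁻³ m·K)/(2.725 K) = 1.063×10⁻³ m.
That is 1.06 mm, in the microwave range.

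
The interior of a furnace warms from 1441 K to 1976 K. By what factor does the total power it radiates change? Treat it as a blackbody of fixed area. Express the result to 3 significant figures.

P ∝ T⁴, so P₂/P₁ = (T₂/T₁)⁴ = (1976/1441)⁴ = (1.37127)⁴ = 3.54.

P₂/P₁ ≈ 3.54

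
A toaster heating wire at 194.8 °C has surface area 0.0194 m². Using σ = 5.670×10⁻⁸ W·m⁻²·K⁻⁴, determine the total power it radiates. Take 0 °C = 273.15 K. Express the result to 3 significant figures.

P ≈ 52.7 W

T = 194.8 °C + 273.15 = 467.95 K.
Area A = 0.0194 m².
P = σAT⁴ = 5.670×10⁻⁸ × 0.0194 × (467.95)⁴ = 52.7 W.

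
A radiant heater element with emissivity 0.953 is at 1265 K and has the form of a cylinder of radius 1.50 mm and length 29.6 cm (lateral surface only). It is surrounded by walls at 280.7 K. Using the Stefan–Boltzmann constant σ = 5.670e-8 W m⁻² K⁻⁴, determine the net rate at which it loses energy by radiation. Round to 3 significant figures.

Lateral area A = 2πrL = 2π×1.50×10⁻³×0.296 = 2.78973×10⁻³ m².
Net radiated power P_net = εσA(T⁴ − T₀⁴) = 0.953×5.670×10⁻⁸×2.78973×10⁻³×(1265⁴ − 280.7⁴).
T⁴ − T₀⁴ = 2.56072×10¹² − 6.20826×10⁹ = 2.55451×10¹² K⁴, so P_net = 385 W.

Net loss ≈ 385 W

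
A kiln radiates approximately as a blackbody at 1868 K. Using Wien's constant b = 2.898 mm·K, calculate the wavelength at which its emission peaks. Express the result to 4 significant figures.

λ_max ≈ 1.551 μm

Wien's displacement law: λ_max = b/T = (2.898×10⁻³ m·K)/(1868 K) = 1.5514×10⁻⁶ m.
That is 1.551 μm, in the infrared range.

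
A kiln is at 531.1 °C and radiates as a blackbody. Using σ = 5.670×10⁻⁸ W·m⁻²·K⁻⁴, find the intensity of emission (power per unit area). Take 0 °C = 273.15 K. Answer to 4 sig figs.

T = 531.1 °C + 273.15 = 804.25 K.
Stefan–Boltzmann: I = σT⁴ = 5.670×10⁻⁸ × (804.25)⁴ = 2.372×10⁴ W/m².

I ≈ 2.372×10⁴ W/m²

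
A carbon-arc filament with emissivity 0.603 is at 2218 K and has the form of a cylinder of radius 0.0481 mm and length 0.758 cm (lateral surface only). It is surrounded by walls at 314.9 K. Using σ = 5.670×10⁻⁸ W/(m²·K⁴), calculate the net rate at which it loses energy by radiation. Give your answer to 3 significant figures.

Lateral area A = 2πrL = 2π×4.81×10⁻⁵×7.58×10⁻³ = 2.29084×10⁻⁶ m².
Net radiated power P_net = εσA(T⁴ − T₀⁴) = 0.603×5.670×10⁻⁸×2.29084×10⁻⁶×(2218⁴ − 314.9⁴).
T⁴ − T₀⁴ = 2.42017×10¹³ − 9.83310×10⁹ = 2.41919×10¹³ K⁴, so P_net = 1.89 W.

Net loss ≈ 1.89 W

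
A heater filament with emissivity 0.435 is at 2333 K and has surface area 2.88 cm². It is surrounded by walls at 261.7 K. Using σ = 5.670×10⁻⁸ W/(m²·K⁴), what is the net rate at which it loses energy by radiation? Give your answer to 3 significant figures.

Area A = 2.88 cm² = 2.88×10⁻⁴ m².
Net radiated power P_net = εσA(T⁴ − T₀⁴) = 0.435×5.670×10⁻⁸×2.88×10⁻⁴×(2333⁴ − 261.7⁴).
T⁴ − T₀⁴ = 2.96250×10¹³ − 4.69045×10⁹ = 2.96203×10¹³ K⁴, so P_net = 210 W.

Net loss ≈ 210 W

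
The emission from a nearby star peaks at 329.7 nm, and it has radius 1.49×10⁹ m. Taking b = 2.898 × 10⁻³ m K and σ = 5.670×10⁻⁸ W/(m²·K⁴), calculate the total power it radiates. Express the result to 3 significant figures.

P ≈ 9.44×10²⁷ W

Wien's law: T = b/λ_max = 2.898×10⁻³/3.297×10⁻⁷ = 8789.81 K.
Surface area A = 4πR² = 4π(1.49×10⁹ m)² = 2.78986×10¹⁹ m².
Then P = σAT⁴ = 5.670×10⁻⁸×2.78986×10¹⁹×(8789.81)⁴ = 9.44×10²⁷ W.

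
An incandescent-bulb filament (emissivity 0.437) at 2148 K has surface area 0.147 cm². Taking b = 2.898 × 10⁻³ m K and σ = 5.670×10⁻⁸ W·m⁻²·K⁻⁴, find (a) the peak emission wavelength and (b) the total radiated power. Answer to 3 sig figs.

(a) λ_max = b/T = 2.898×10⁻³/2148 = 1.349×10⁻⁶ m = 1.35 μm.
Area A = 0.147 cm² = 1.47×10⁻⁵ m².
(b) P = εσAT⁴ = 0.437×5.670×10⁻⁸×1.47×10⁻⁵×(2148)⁴ = 7.75 W.

λ_max ≈ 1.35 μm; P ≈ 7.75 W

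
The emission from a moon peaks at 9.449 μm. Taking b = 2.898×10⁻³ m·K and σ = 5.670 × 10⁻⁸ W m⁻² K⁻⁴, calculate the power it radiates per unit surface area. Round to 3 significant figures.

Wien's law: T = b/λ_max = 2.898×10⁻³/9.449×10⁻⁶ = 306.699 K.
Then I = σT⁴ = 5.670×10⁻⁸×(306.699)⁴ = 502 W/m².

I ≈ 502 W/m²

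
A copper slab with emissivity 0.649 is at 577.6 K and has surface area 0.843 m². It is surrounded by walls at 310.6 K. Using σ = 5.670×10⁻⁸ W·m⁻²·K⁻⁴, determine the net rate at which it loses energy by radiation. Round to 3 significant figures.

Area A = 0.843 m².
Net radiated power P_net = εσA(T⁴ − T₀⁴) = 0.649×5.670×10⁻⁸×0.843×(577.6⁴ − 310.6⁴).
T⁴ − T₀⁴ = 1.11303×10¹¹ − 9.30692×10⁹ = 1.01996×10¹¹ K⁴, so P_net = 3.16×10³ W.

Net loss ≈ 3.16×10³ W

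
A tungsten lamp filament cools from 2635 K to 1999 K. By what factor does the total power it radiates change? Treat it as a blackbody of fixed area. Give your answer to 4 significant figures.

P ∝ T⁴, so P₂/P₁ = (T₂/T₁)⁴ = (1999/2635)⁴ = (0.758634)⁴ = 0.3312.

P₂/P₁ ≈ 0.3312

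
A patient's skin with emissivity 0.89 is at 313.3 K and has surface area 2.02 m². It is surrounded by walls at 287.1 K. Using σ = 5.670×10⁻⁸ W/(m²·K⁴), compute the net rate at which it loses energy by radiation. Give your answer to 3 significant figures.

Net loss ≈ 290 W

Area A = 2.02 m².
Net radiated power P_net = εσA(T⁴ − T₀⁴) = 0.89×5.670×10⁻⁸×2.02×(313.3⁴ − 287.1⁴).
T⁴ − T₀⁴ = 9.63478×10⁹ − 6.79411×10⁹ = 2.84067×10⁹ K⁴, so P_net = 290 W.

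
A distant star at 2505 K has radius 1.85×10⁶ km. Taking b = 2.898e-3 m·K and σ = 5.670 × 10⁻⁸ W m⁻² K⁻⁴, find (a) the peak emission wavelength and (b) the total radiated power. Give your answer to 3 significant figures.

λ_max ≈ 1.16 μm; P ≈ 9.60×10²⁵ W

(a) λ_max = b/T = 2.898×10⁻³/2505 = 1.157×10⁻⁶ m = 1.16 μm.
Surface area A = 4πR² = 4π(1.85×10⁹ m)² = 4.30084×10¹⁹ m².
(b) P = σAT⁴ = 5.670×10⁻⁸×4.30084×10¹⁹×(2505)⁴ = 9.60×10²⁵ W.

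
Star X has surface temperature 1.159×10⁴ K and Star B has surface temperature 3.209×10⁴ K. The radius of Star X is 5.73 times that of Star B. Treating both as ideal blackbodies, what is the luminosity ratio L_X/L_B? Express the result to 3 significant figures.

L_X/L_B ≈ 0.559

L ∝ R²T⁴, so L_X/L_B = (R_X/R_B)²(T_X/T_B)⁴ = (5.73)² × (1.159×10⁴/3.209×10⁴)⁴ = 32.8329 × 0.0170159 = 0.559.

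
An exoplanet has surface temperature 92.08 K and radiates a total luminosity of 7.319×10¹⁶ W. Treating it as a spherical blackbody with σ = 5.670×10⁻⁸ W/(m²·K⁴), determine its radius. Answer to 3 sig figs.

L = 4πR²σT⁴ ⇒ R = √(L/(4πσT⁴)).
σT⁴ = 4.07610 W/m², so R = √(7.319×10¹⁶/(4π×4.07610)) = 3.78×10⁷ m.

R ≈ 3.78×10⁷ m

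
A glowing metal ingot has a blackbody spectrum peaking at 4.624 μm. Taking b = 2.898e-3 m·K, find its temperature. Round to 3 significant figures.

Wien's law gives T = b/λ_max = (2.898×10⁻³ m·K)/(4.624×10⁻⁶ m) = 627 K.

T ≈ 627 K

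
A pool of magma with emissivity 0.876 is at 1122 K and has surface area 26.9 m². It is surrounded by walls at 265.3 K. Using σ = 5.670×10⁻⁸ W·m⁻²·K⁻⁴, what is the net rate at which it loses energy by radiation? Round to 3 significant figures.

Area A = 26.9 m².
Net radiated power P_net = εσA(T⁴ − T₀⁴) = 0.876×5.670×10⁻⁸×26.9×(1122⁴ − 265.3⁴).
T⁴ − T₀⁴ = 1.58479×10¹² − 4.95392×10⁹ = 1.57984×10¹² K⁴, so P_net = 2.11×10⁶ W.

Net loss ≈ 2.11×10⁶ W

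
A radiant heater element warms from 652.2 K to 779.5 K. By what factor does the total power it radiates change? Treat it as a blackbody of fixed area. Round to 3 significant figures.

P ∝ T⁴, so P₂/P₁ = (T₂/T₁)⁴ = (779.5/652.2)⁴ = (1.19519)⁴ = 2.04.

P₂/P₁ ≈ 2.04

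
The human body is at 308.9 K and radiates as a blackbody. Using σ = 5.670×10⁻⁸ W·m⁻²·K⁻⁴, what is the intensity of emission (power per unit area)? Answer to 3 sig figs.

I ≈ 516 W/m²

Stefan–Boltzmann: I = σT⁴ = 5.670×10⁻⁸ × (308.9)⁴ = 516 W/m².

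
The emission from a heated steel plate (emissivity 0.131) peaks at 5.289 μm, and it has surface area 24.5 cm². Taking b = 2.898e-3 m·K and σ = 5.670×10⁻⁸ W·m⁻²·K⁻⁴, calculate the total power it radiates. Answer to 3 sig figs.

Wien's law: T = b/λ_max = 2.898×10⁻³/5.289×10⁻⁶ = 547.930 K.
Area A = 24.5 cm² = 2.45×10⁻³ m².
Then P = εσAT⁴ = 0.131×5.670×10⁻⁸×2.45×10⁻³×(547.930)⁴ = 1.64 W.

P ≈ 1.64 W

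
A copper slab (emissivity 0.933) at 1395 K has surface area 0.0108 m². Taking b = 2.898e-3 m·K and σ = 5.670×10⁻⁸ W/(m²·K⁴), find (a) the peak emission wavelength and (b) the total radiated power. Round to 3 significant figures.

(a) λ_max = b/T = 2.898×10⁻³/1395 = 2.077×10⁻⁶ m = 2.08 μm.
Area A = 0.0108 m².
(b) P = εσAT⁴ = 0.933×5.670×10⁻⁸×0.0108×(1395)⁴ = 2.16×10³ W.

λ_max ≈ 2.08 μm; P ≈ 2.16×10³ W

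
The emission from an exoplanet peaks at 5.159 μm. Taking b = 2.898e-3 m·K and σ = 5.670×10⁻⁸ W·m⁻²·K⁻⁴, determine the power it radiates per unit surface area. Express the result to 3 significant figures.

I ≈ 5.65×10³ W/m²

Wien's law: T = b/λ_max = 2.898×10⁻³/5.159×10⁻⁶ = 561.737 K.
Then I = σT⁴ = 5.670×10⁻⁸×(561.737)⁴ = 5.65×10³ W/m².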